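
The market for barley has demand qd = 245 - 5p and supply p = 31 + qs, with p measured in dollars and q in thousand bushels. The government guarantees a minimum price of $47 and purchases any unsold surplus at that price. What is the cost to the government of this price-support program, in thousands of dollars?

Rearranging supply gives qs = p - 31. In a free market, 245 - 5p = p - 31 gives the equilibrium p* = 46, q* = 15.
Since 47 > 46, the floor is binding.
At p = 47: qd = 245 - 5·47 = 10 and qs = 47 - 31 = 16.
Surplus = qs - qd = 6.
Government expenditure = surplus × support price = 6 × 47 = 282.

282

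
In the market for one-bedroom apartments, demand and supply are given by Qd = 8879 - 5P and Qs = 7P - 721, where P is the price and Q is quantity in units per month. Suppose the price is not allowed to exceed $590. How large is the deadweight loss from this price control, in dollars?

Without the control the market clears where 8879 - 5P = 7P - 721, i.e. P* = 800 and Q* = 4879.
Since 590 < 800, the ceiling is binding.
At P = 590: Qd = 8879 - 5·590 = 5929 and Qs = 7·590 - 721 = 3409.
Quantity traded falls to 3409. At Q = 3409 the demand price is (8879 - 3409)/5 = 1094 and the supply price is (721 + 3409)/7 = 590.
Deadweight loss = ½ · (1094 - 590) · (4879 - 3409) = ½ · 504 · 1470 = 370440.

370440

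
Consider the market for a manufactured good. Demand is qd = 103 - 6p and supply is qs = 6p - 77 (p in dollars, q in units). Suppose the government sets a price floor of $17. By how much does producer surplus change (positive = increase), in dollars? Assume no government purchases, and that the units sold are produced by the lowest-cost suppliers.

-10

Equilibrium: 103 - 6p = 6p - 77, so 180 = 12p and p* = 15, q* = 13.
Because the floor (17) lies above the market-clearing price, it is binding.
At p = 17: qd = 103 - 6·17 = 1 and qs = 6·17 - 77 = 25.
Producer surplus without the control is ½ · (15 - 77/6) · 13 = 169/12.
With the floor, 1 units are sold at 17. The supply price at q = 1 is 13, so PS = ½ · [(17 - 77/6) + (17 - 13)] · 1 = 49/12.
Change in producer surplus = 49/12 - 169/12 = -10.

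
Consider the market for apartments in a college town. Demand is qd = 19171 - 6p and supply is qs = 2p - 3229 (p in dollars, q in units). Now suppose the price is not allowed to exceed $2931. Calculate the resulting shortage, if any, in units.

0

Setting quantity demanded equal to quantity supplied, 19171 - 6p = 2p - 3229, gives p* = 2800 and q* = 2371.
The ceiling of 2931 is above the equilibrium price 2800, so it is not binding; the market clears at p* = 2800, q* = 2371.
Since the control does not bind, there is no shortage.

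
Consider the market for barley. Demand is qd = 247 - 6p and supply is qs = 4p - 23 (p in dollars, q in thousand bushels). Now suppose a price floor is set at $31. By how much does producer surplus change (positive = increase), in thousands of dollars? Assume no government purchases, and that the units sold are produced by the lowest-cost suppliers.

172

Without the control the market clears where 247 - 6p = 4p - 23, i.e. p* = 27 and q* = 85.
The floor of 31 is above the equilibrium price 27, so it binds.
At p = 31: qd = 247 - 6·31 = 61 and qs = 4·31 - 23 = 101.
Producer surplus without the control is ½ · (27 - 5.75) · 85 = 903.125.
With the floor, 61 units are sold at 31. The supply price at q = 61 is 21, so PS = ½ · [(31 - 5.75) + (31 - 21)] · 61 = 1075.125.
Change in producer surplus = 1075.125 - 903.125 = 172.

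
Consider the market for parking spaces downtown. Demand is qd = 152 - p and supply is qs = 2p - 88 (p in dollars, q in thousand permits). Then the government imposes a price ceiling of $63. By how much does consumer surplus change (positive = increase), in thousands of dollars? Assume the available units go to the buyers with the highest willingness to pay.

68

Without the control the market clears where 152 - p = 2p - 88, i.e. p* = 80 and q* = 72.
Since 63 < 80, the ceiling is binding.
At p = 63: qd = 152 - 63 = 89 and qs = 2·63 - 88 = 38.
Consumer surplus without the control is ½ · (152 - 80) · 72 = 2592.
With the ceiling, 38 units are sold at 63 (assume they go to the highest-value buyers). The demand price at q = 38 is 114, so CS = ½ · [(152 - 63) + (114 - 63)] · 38 = 2660.
Change in consumer surplus = 2660 - 2592 = 68.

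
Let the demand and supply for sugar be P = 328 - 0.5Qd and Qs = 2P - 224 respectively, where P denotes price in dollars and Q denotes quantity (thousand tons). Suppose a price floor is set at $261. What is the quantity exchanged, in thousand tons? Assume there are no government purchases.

Rearranging demand gives Qd = 656 - 2P. In a free market, 656 - 2P = 2P - 224 gives the equilibrium P* = 220, Q* = 216.
Because the floor (261) lies above the market-clearing price, it is binding.
At P = 261: Qd = 656 - 2·261 = 134 and Qs = 2·261 - 224 = 298.
The quantity actually transacted is the short side, demand: 134.

134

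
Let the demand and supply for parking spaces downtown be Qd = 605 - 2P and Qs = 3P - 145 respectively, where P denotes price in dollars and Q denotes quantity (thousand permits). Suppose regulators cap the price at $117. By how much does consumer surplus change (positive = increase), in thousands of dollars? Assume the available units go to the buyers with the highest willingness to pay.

4347.75

In a free market, 605 - 2P = 3P - 145 gives the equilibrium P* = 150, Q* = 305.
Because the ceiling (117) lies below the market-clearing price, it is binding.
At P = 117: Qd = 605 - 2·117 = 371 and Qs = 3·117 - 145 = 206.
Consumer surplus without the control is ½ · (302.5 - 150) · 305 = 23256.25.
With the ceiling, 206 units are sold at 117 (assume they go to the highest-value buyers). The demand price at Q = 206 is 199.5, so CS = ½ · [(302.5 - 117) + (199.5 - 117)] · 206 = 27604.
Change in consumer surplus = 27604 - 23256.25 = 4347.75.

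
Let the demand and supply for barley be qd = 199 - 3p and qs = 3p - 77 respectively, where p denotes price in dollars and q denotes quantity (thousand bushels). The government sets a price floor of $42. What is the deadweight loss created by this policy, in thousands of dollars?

0

Setting quantity demanded equal to quantity supplied, 199 - 3p = 3p - 77, gives p* = 46 and q* = 61.
The floor of 42 is below the equilibrium price 46, so it is not binding; the market clears at p* = 46, q* = 61.
Since the control does not bind, no trades are prevented and deadweight loss is zero.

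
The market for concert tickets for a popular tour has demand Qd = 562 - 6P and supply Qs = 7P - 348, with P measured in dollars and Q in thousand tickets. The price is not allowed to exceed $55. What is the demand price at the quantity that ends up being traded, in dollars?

In a free market, 562 - 6P = 7P - 348 gives the equilibrium P* = 70, Q* = 142.
The ceiling of 55 is below the equilibrium price 70, so it binds.
At P = 55: Qd = 562 - 6·55 = 232 and Qs = 7·55 - 348 = 37.
Only 37 units reach the market. On the demand curve, the marginal buyer's willingness to pay at Q = 37 is (562 - 37)/6 = 87.5.

87.5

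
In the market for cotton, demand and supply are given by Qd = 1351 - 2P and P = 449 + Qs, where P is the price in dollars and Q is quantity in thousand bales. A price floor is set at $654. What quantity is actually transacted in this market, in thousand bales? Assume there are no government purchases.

43

Rearranging supply gives Qs = P - 449. In a free market, 1351 - 2P = P - 449 gives the equilibrium P* = 600, Q* = 151.
The floor of 654 is above the equilibrium price 600, so it binds.
At P = 654: Qd = 1351 - 2·654 = 43 and Qs = 654 - 449 = 205.
The quantity actually transacted is the short side, demand: 43.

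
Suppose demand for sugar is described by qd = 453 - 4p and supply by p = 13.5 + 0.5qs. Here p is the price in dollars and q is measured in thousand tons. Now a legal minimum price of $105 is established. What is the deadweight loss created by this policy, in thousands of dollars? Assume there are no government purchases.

3750

Rearranging supply gives qs = 2p - 27. In a free market, 453 - 4p = 2p - 27 gives the equilibrium p* = 80, q* = 133.
Because the floor (105) lies above the market-clearing price, it is binding.
At p = 105: qd = 453 - 4·105 = 33 and qs = 2·105 - 27 = 183.
Quantity traded falls to 33. At q = 33 the demand price is (453 - 33)/4 = 105 and the supply price is (27 + 33)/2 = 30.
Deadweight loss = ½ · (105 - 30) · (133 - 33) = ½ · 75 · 100 = 3750.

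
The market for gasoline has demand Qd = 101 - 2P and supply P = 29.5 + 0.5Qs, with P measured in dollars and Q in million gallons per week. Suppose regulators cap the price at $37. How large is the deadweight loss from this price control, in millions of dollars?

18

Rearranging supply gives Qs = 2P - 59. Equilibrium: 101 - 2P = 2P - 59, so 160 = 4P and P* = 40, Q* = 21.
The ceiling of 37 is below the equilibrium price 40, so it binds.
At P = 37: Qd = 101 - 2·37 = 27 and Qs = 2·37 - 59 = 15.
Quantity traded falls to 15. At Q = 15 the demand price is (101 - 15)/2 = 43 and the supply price is (59 + 15)/2 = 37.
Deadweight loss = ½ · (43 - 37) · (21 - 15) = ½ · 6 · 6 = 18.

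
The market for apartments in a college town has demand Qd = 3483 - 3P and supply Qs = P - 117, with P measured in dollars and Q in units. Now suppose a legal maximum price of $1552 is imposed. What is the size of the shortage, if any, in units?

0

In a free market, 3483 - 3P = P - 117 gives the equilibrium P* = 900, Q* = 783.
Since 1552 is above P* = 900, the ceiling does not bind and the free-market outcome prevails.
Since the control does not bind, there is no shortage.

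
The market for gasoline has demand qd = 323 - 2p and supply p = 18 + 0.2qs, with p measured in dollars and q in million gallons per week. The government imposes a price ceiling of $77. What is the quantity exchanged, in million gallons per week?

205

Rearranging supply gives qs = 5p - 90. Equilibrium: 323 - 2p = 5p - 90, so 413 = 7p and p* = 59, q* = 205.
Since 77 is above p* = 59, the ceiling does not bind and the free-market outcome prevails.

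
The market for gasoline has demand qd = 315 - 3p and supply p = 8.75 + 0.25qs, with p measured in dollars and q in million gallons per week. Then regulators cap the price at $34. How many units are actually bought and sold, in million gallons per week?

Rearranging supply gives qs = 4p - 35. In a free market, 315 - 3p = 4p - 35 gives the equilibrium p* = 50, q* = 165.
The ceiling of 34 is below the equilibrium price 50, so it binds.
At p = 34: qd = 315 - 3·34 = 213 and qs = 4·34 - 35 = 101.
The quantity actually transacted is the short side, supply: 101.

101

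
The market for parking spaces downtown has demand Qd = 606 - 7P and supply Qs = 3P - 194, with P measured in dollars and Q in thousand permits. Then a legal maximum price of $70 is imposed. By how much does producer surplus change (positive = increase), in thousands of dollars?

-310

Setting quantity demanded equal to quantity supplied, 606 - 7P = 3P - 194, gives P* = 80 and Q* = 46.
Because the ceiling (70) lies below the market-clearing price, it is binding.
At P = 70: Qd = 606 - 7·70 = 116 and Qs = 3·70 - 194 = 16.
Producer surplus without the control is ½ · (80 - 194/3) · 46 = 1058/3.
With the ceiling, producers sell 16 units at 70, so PS = ½ · (70 - 194/3) · 16 = 128/3.
Change in producer surplus = 128/3 - 1058/3 = -310.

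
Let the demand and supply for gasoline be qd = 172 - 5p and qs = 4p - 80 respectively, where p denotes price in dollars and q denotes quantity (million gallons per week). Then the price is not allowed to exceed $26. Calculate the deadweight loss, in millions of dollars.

14.4

Without the control the market clears where 172 - 5p = 4p - 80, i.e. p* = 28 and q* = 32.
The ceiling of 26 is below the equilibrium price 28, so it binds.
At p = 26: qd = 172 - 5·26 = 42 and qs = 4·26 - 80 = 24.
Quantity traded falls to 24. At q = 24 the demand price is (172 - 24)/5 = 29.6 and the supply price is (80 + 24)/4 = 26.
Deadweight loss = ½ · (29.6 - 26) · (32 - 24) = ½ · 3.6 · 8 = 14.4.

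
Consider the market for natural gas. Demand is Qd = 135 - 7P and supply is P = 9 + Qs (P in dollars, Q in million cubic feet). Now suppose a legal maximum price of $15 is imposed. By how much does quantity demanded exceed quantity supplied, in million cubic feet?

Rearranging supply gives Qs = P - 9. In a free market, 135 - 7P = P - 9 gives the equilibrium P* = 18, Q* = 9.
Since 15 < 18, the ceiling is binding.
At P = 15: Qd = 135 - 7·15 = 30 and Qs = 15 - 9 = 6.
Shortage = Qd - Qs = 30 - 6 = 24.

24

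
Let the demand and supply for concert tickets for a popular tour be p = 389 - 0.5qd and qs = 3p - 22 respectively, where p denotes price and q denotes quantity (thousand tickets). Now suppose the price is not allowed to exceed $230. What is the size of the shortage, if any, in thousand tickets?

Rearranging demand gives qd = 778 - 2p. In a free market, 778 - 2p = 3p - 22 gives the equilibrium p* = 160, q* = 458.
Since 230 is above p* = 160, the ceiling does not bind and the free-market outcome prevails.
Since the control does not bind, there is no shortage.

0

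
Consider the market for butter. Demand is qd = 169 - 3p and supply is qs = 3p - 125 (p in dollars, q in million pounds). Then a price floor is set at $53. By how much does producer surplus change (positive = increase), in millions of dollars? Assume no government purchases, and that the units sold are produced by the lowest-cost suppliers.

16

In a free market, 169 - 3p = 3p - 125 gives the equilibrium p* = 49, q* = 22.
The floor of 53 is above the equilibrium price 49, so it binds.
At p = 53: qd = 169 - 3·53 = 10 and qs = 3·53 - 125 = 34.
Producer surplus without the control is ½ · (49 - 125/3) · 22 = 242/3.
With the floor, 10 units are sold at 53. The supply price at q = 10 is 45, so PS = ½ · [(53 - 125/3) + (53 - 45)] · 10 = 290/3.
Change in producer surplus = 290/3 - 242/3 = 16.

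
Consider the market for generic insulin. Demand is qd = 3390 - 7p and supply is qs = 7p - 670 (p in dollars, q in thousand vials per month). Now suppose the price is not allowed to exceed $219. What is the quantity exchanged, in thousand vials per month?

863

Equilibrium: 3390 - 7p = 7p - 670, so 4060 = 14p and p* = 290, q* = 1360.
The ceiling of 219 is below the equilibrium price 290, so it binds.
At p = 219: qd = 3390 - 7·219 = 1857 and qs = 7·219 - 670 = 863.
The quantity actually transacted is the short side, supply: 863.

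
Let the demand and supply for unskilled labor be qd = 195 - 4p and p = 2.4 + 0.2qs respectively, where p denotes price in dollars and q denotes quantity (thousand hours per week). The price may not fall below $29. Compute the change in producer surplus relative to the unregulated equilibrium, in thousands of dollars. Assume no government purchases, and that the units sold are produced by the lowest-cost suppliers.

Rearranging supply gives qs = 5p - 12. Without the control the market clears where 195 - 4p = 5p - 12, i.e. p* = 23 and q* = 103.
The floor of 29 is above the equilibrium price 23, so it binds.
At p = 29: qd = 195 - 4·29 = 79 and qs = 5·29 - 12 = 133.
Producer surplus without the control is ½ · (23 - 2.4) · 103 = 1060.9.
With the floor, 79 units are sold at 29. The supply price at q = 79 is 18.2, so PS = ½ · [(29 - 2.4) + (29 - 18.2)] · 79 = 1477.3.
Change in producer surplus = 1477.3 - 1060.9 = 416.4.

416.4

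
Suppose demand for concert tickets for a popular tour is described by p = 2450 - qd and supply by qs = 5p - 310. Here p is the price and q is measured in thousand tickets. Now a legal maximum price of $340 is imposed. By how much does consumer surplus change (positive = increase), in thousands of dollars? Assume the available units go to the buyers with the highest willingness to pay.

-13200

Rearranging demand gives qd = 2450 - p. Equilibrium: 2450 - p = 5p - 310, so 2760 = 6p and p* = 460, q* = 1990.
Because the ceiling (340) lies below the market-clearing price, it is binding.
At p = 340: qd = 2450 - 340 = 2110 and qs = 5·340 - 310 = 1390.
Consumer surplus without the control is ½ · (2450 - 460) · 1990 = 1980050.
With the ceiling, 1390 units are sold at 340 (assume they go to the highest-value buyers). The demand price at q = 1390 is 1060, so CS = ½ · [(2450 - 340) + (1060 - 340)] · 1390 = 1966850.
Change in consumer surplus = 1966850 - 1980050 = -13200.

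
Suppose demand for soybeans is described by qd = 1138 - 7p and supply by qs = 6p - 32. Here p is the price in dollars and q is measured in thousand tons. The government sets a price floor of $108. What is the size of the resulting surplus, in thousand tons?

Equilibrium: 1138 - 7p = 6p - 32, so 1170 = 13p and p* = 90, q* = 508.
Because the floor (108) lies above the market-clearing price, it is binding.
At p = 108: qd = 1138 - 7·108 = 382 and qs = 6·108 - 32 = 616.
Surplus = qs - qd = 616 - 382 = 234.

234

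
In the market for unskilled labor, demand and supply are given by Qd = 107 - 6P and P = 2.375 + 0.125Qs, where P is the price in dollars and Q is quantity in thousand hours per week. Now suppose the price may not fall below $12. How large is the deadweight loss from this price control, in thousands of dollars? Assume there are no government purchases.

47.25

Rearranging supply gives Qs = 8P - 19. In a free market, 107 - 6P = 8P - 19 gives the equilibrium P* = 9, Q* = 53.
The floor of 12 is above the equilibrium price 9, so it binds.
At P = 12: Qd = 107 - 6·12 = 35 and Qs = 8·12 - 19 = 77.
Quantity traded falls to 35. At Q = 35 the demand price is (107 - 35)/6 = 12 and the supply price is (19 + 35)/8 = 6.75.
Deadweight loss = ½ · (12 - 6.75) · (53 - 35) = ½ · 5.25 · 18 = 47.25.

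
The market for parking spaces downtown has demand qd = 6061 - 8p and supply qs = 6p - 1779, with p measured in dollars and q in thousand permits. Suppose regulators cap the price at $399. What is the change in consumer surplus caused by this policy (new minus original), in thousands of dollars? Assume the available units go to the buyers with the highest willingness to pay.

Setting quantity demanded equal to quantity supplied, 6061 - 8p = 6p - 1779, gives p* = 560 and q* = 1581.
Because the ceiling (399) lies below the market-clearing price, it is binding.
At p = 399: qd = 6061 - 8·399 = 2869 and qs = 6·399 - 1779 = 615.
Consumer surplus without the control is ½ · (757.625 - 560) · 1581 = 156222.5625.
With the ceiling, 615 units are sold at 399 (assume they go to the highest-value buyers). The demand price at q = 615 is 680.75, so CS = ½ · [(757.625 - 399) + (680.75 - 399)] · 615 = 196915.3125.
Change in consumer surplus = 196915.3125 - 156222.5625 = 40692.75.

40692.75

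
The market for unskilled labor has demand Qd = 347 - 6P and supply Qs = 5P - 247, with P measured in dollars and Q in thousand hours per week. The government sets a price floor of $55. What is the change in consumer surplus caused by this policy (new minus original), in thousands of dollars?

In a free market, 347 - 6P = 5P - 247 gives the equilibrium P* = 54, Q* = 23.
Because the floor (55) lies above the market-clearing price, it is binding.
At P = 55: Qd = 347 - 6·55 = 17 and Qs = 5·55 - 247 = 28.
Consumer surplus without the control is ½ · (347/6 - 54) · 23 = 529/12.
With the floor, consumers buy 17 units at 55, so CS = ½ · (347/6 - 55) · 17 = 289/12.
Change in consumer surplus = 289/12 - 529/12 = -20.

-20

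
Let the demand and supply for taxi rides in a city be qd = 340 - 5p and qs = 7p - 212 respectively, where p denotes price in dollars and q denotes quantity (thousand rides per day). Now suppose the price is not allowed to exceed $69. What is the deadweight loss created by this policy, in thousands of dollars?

0

Without the control the market clears where 340 - 5p = 7p - 212, i.e. p* = 46 and q* = 110.
Since 69 is above p* = 46, the ceiling does not bind and the free-market outcome prevails.
Since the control does not bind, no trades are prevented and deadweight loss is zero.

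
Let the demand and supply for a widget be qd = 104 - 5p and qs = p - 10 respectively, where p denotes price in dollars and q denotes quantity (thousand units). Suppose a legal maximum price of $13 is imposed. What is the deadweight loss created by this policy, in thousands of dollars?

Setting quantity demanded equal to quantity supplied, 104 - 5p = p - 10, gives p* = 19 and q* = 9.
Since 13 < 19, the ceiling is binding.
At p = 13: qd = 104 - 5·13 = 39 and qs = 13 - 10 = 3.
Quantity traded falls to 3. At q = 3 the demand price is (104 - 3)/5 = 20.2 and the supply price is 10 + 3 = 13.
Deadweight loss = ½ · (20.2 - 13) · (9 - 3) = ½ · 7.2 · 6 = 21.6.

21.6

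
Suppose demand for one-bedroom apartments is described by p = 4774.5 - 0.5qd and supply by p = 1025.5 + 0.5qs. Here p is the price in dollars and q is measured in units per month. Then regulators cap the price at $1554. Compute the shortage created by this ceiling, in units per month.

Rearranging demand gives qd = 9549 - 2p; rearranging supply gives qs = 2p - 2051. In a free market, 9549 - 2p = 2p - 2051 gives the equilibrium p* = 2900, q* = 3749.
Because the ceiling (1554) lies below the market-clearing price, it is binding.
At p = 1554: qd = 9549 - 2·1554 = 6441 and qs = 2·1554 - 2051 = 1057.
Shortage = qd - qs = 6441 - 1057 = 5384.

5384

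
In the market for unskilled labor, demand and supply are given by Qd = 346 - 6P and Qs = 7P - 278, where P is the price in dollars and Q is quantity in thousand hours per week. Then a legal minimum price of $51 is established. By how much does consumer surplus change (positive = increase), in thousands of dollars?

Equilibrium: 346 - 6P = 7P - 278, so 624 = 13P and P* = 48, Q* = 58.
Because the floor (51) lies above the market-clearing price, it is binding.
At P = 51: Qd = 346 - 6·51 = 40 and Qs = 7·51 - 278 = 79.
Consumer surplus without the control is ½ · (173/3 - 48) · 58 = 841/3.
With the floor, consumers buy 40 units at 51, so CS = ½ · (173/3 - 51) · 40 = 400/3.
Change in consumer surplus = 400/3 - 841/3 = -147.

-147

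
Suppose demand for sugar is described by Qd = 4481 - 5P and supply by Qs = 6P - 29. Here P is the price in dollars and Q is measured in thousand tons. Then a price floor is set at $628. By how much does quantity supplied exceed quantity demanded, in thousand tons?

2398

In a free market, 4481 - 5P = 6P - 29 gives the equilibrium P* = 410, Q* = 2431.
Since 628 > 410, the floor is binding.
At P = 628: Qd = 4481 - 5·628 = 1341 and Qs = 6·628 - 29 = 3739.
Surplus = Qs - Qd = 3739 - 1341 = 2398.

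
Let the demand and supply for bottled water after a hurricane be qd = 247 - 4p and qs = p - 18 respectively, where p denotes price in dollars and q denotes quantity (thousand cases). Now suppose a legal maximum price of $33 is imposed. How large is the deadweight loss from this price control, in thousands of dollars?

Equilibrium: 247 - 4p = p - 18, so 265 = 5p and p* = 53, q* = 35.
Because the ceiling (33) lies below the market-clearing price, it is binding.
At p = 33: qd = 247 - 4·33 = 115 and qs = 33 - 18 = 15.
Quantity traded falls to 15. At q = 15 the demand price is (247 - 15)/4 = 58 and the supply price is 18 + 15 = 33.
Deadweight loss = ½ · (58 - 33) · (35 - 15) = ½ · 25 · 20 = 250.

250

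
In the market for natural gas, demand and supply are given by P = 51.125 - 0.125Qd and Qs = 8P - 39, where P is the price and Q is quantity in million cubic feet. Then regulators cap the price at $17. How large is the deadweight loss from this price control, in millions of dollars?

968

Rearranging demand gives Qd = 409 - 8P. In a free market, 409 - 8P = 8P - 39 gives the equilibrium P* = 28, Q* = 185.
Because the ceiling (17) lies below the market-clearing price, it is binding.
At P = 17: Qd = 409 - 8·17 = 273 and Qs = 8·17 - 39 = 97.
Quantity traded falls to 97. At Q = 97 the demand price is (409 - 97)/8 = 39 and the supply price is (39 + 97)/8 = 17.
Deadweight loss = ½ · (39 - 17) · (185 - 97) = ½ · 22 · 88 = 968.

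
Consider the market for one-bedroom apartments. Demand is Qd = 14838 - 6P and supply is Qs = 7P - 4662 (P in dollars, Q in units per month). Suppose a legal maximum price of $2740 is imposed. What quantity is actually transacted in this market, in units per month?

5838

In a free market, 14838 - 6P = 7P - 4662 gives the equilibrium P* = 1500, Q* = 5838.
The ceiling of 2740 is above the equilibrium price 1500, so it is not binding; the market clears at P* = 1500, Q* = 5838.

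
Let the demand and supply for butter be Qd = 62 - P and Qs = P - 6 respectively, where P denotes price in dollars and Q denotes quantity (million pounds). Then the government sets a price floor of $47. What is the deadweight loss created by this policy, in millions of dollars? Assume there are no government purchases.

169

Without the control the market clears where 62 - P = P - 6, i.e. P* = 34 and Q* = 28.
The floor of 47 is above the equilibrium price 34, so it binds.
At P = 47: Qd = 62 - 47 = 15 and Qs = 47 - 6 = 41.
Quantity traded falls to 15. At Q = 15 the demand price is 62 - 15 = 47 and the supply price is 6 + 15 = 21.
Deadweight loss = ½ · (47 - 21) · (28 - 15) = ½ · 26 · 13 = 169.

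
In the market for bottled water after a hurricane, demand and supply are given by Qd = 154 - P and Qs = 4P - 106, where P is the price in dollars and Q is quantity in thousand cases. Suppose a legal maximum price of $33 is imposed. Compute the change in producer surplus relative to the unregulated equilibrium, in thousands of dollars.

-1216

Setting quantity demanded equal to quantity supplied, 154 - P = 4P - 106, gives P* = 52 and Q* = 102.
Since 33 < 52, the ceiling is binding.
At P = 33: Qd = 154 - 33 = 121 and Qs = 4·33 - 106 = 26.
Producer surplus without the control is ½ · (52 - 26.5) · 102 = 1300.5.
With the ceiling, producers sell 26 units at 33, so PS = ½ · (33 - 26.5) · 26 = 84.5.
Change in producer surplus = 84.5 - 1300.5 = -1216.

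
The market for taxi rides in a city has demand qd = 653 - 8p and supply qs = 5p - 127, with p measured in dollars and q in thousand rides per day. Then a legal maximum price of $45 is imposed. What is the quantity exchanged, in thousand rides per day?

98

Without the control the market clears where 653 - 8p = 5p - 127, i.e. p* = 60 and q* = 173.
Because the ceiling (45) lies below the market-clearing price, it is binding.
At p = 45: qd = 653 - 8·45 = 293 and qs = 5·45 - 127 = 98.
The quantity actually transacted is the short side, supply: 98.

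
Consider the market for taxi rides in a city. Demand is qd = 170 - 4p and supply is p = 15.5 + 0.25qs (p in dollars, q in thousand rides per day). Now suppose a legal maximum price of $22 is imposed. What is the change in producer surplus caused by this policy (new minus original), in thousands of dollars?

Rearranging supply gives qs = 4p - 62. Without the control the market clears where 170 - 4p = 4p - 62, i.e. p* = 29 and q* = 54.
Since 22 < 29, the ceiling is binding.
At p = 22: qd = 170 - 4·22 = 82 and qs = 4·22 - 62 = 26.
Producer surplus without the control is ½ · (29 - 15.5) · 54 = 364.5.
With the ceiling, producers sell 26 units at 22, so PS = ½ · (22 - 15.5) · 26 = 84.5.
Change in producer surplus = 84.5 - 364.5 = -280.

-280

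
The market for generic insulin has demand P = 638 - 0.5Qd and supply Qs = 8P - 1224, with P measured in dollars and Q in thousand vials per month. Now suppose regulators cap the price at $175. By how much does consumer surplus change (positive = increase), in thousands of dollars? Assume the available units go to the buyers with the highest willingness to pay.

Rearranging demand gives Qd = 1276 - 2P. Equilibrium: 1276 - 2P = 8P - 1224, so 2500 = 10P and P* = 250, Q* = 776.
Since 175 < 250, the ceiling is binding.
At P = 175: Qd = 1276 - 2·175 = 926 and Qs = 8·175 - 1224 = 176.
Consumer surplus without the control is ½ · (638 - 250) · 776 = 150544.
With the ceiling, 176 units are sold at 175 (assume they go to the highest-value buyers). The demand price at Q = 176 is 550, so CS = ½ · [(638 - 175) + (550 - 175)] · 176 = 73744.
Change in consumer surplus = 73744 - 150544 = -76800.

-76800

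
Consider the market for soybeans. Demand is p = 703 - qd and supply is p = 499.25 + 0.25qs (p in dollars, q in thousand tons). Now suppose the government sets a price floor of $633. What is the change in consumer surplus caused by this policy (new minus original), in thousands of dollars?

-10834.5

Rearranging demand gives qd = 703 - p; rearranging supply gives qs = 4p - 1997. In a free market, 703 - p = 4p - 1997 gives the equilibrium p* = 540, q* = 163.
Since 633 > 540, the floor is binding.
At p = 633: qd = 703 - 633 = 70 and qs = 4·633 - 1997 = 535.
Consumer surplus without the control is ½ · (703 - 540) · 163 = 13284.5.
With the floor, consumers buy 70 units at 633, so CS = ½ · (703 - 633) · 70 = 2450.
Change in consumer surplus = 2450 - 13284.5 = -10834.5.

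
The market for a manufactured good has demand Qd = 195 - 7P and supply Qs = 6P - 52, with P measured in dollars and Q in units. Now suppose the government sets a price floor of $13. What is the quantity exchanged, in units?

62

Equilibrium: 195 - 7P = 6P - 52, so 247 = 13P and P* = 19, Q* = 62.
Since 13 is below P* = 19, the floor does not bind and the free-market outcome prevails.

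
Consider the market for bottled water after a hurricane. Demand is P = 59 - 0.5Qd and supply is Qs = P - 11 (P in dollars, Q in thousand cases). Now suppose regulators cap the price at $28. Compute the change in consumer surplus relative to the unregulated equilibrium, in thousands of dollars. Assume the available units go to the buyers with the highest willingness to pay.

198.75

Rearranging demand gives Qd = 118 - 2P. Equilibrium: 118 - 2P = P - 11, so 129 = 3P and P* = 43, Q* = 32.
Since 28 < 43, the ceiling is binding.
At P = 28: Qd = 118 - 2·28 = 62 and Qs = 28 - 11 = 17.
Consumer surplus without the control is ½ · (59 - 43) · 32 = 256.
With the ceiling, 17 units are sold at 28 (assume they go to the highest-value buyers). The demand price at Q = 17 is 50.5, so CS = ½ · [(59 - 28) + (50.5 - 28)] · 17 = 454.75.
Change in consumer surplus = 454.75 - 256 = 198.75.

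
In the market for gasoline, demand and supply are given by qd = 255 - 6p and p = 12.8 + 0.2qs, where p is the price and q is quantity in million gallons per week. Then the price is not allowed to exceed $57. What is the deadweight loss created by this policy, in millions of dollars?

Rearranging supply gives qs = 5p - 64. Equilibrium: 255 - 6p = 5p - 64, so 319 = 11p and p* = 29, q* = 81.
Since 57 is above p* = 29, the ceiling does not bind and the free-market outcome prevails.
Since the control does not bind, no trades are prevented and deadweight loss is zero.

0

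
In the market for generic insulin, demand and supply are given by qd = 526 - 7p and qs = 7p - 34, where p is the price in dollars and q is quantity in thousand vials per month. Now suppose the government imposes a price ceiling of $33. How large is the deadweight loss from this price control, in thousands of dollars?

343

Setting quantity demanded equal to quantity supplied, 526 - 7p = 7p - 34, gives p* = 40 and q* = 246.
Since 33 < 40, the ceiling is binding.
At p = 33: qd = 526 - 7·33 = 295 and qs = 7·33 - 34 = 197.
Quantity traded falls to 197. At q = 197 the demand price is (526 - 197)/7 = 47 and the supply price is (34 + 197)/7 = 33.
Deadweight loss = ½ · (47 - 33) · (246 - 197) = ½ · 14 · 49 = 343.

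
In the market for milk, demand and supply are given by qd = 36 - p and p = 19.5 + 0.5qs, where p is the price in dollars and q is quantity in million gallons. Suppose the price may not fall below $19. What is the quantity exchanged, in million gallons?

Rearranging supply gives qs = 2p - 39. In a free market, 36 - p = 2p - 39 gives the equilibrium p* = 25, q* = 11.
The floor of 19 is below the equilibrium price 25, so it is not binding; the market clears at p* = 25, q* = 11.

11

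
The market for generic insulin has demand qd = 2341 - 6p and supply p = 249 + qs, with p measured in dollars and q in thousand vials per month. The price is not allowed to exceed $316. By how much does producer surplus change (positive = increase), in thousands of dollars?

-5076

Rearranging supply gives qs = p - 249. Setting quantity demanded equal to quantity supplied, 2341 - 6p = p - 249, gives p* = 370 and q* = 121.
The ceiling of 316 is below the equilibrium price 370, so it binds.
At p = 316: qd = 2341 - 6·316 = 445 and qs = 316 - 249 = 67.
Producer surplus without the control is ½ · (370 - 249) · 121 = 7320.5.
With the ceiling, producers sell 67 units at 316, so PS = ½ · (316 - 249) · 67 = 2244.5.
Change in producer surplus = 2244.5 - 7320.5 = -5076.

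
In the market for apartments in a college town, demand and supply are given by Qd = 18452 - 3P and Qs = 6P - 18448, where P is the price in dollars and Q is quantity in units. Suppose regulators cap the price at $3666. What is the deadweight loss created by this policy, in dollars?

In a free market, 18452 - 3P = 6P - 18448 gives the equilibrium P* = 4100, Q* = 6152.
Since 3666 < 4100, the ceiling is binding.
At P = 3666: Qd = 18452 - 3·3666 = 7454 and Qs = 6·3666 - 18448 = 3548.
Quantity traded falls to 3548. At Q = 3548 the demand price is (18452 - 3548)/3 = 4968 and the supply price is (18448 + 3548)/6 = 3666.
Deadweight loss = ½ · (4968 - 3666) · (6152 - 3548) = ½ · 1302 · 2604 = 1695204.

1695204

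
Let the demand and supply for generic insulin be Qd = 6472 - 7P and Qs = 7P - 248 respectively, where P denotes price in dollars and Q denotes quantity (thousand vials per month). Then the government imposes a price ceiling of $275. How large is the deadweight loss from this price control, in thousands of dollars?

294175

In a free market, 6472 - 7P = 7P - 248 gives the equilibrium P* = 480, Q* = 3112.
Since 275 < 480, the ceiling is binding.
At P = 275: Qd = 6472 - 7·275 = 4547 and Qs = 7·275 - 248 = 1677.
Quantity traded falls to 1677. At Q = 1677 the demand price is (6472 - 1677)/7 = 685 and the supply price is (248 + 1677)/7 = 275.
Deadweight loss = ½ · (685 - 275) · (3112 - 1677) = ½ · 410 · 1435 = 294175.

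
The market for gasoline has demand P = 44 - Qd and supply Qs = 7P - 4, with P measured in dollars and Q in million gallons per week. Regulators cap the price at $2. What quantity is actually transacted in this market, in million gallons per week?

10

Rearranging demand gives Qd = 44 - P. Equilibrium: 44 - P = 7P - 4, so 48 = 8P and P* = 6, Q* = 38.
Since 2 < 6, the ceiling is binding.
At P = 2: Qd = 44 - 2 = 42 and Qs = 7·2 - 4 = 10.
The quantity actually transacted is the short side, supply: 10.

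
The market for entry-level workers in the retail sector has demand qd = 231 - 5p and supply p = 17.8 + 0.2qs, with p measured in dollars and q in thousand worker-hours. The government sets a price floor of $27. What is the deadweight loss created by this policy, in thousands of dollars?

0

Rearranging supply gives qs = 5p - 89. Equilibrium: 231 - 5p = 5p - 89, so 320 = 10p and p* = 32, q* = 71.
The floor of 27 is below the equilibrium price 32, so it is not binding; the market clears at p* = 32, q* = 71.
Since the control does not bind, no trades are prevented and deadweight loss is zero.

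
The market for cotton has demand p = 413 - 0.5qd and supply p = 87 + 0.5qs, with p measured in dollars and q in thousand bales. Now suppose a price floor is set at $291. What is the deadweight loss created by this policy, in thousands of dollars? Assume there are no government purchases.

3362

Rearranging demand gives qd = 826 - 2p; rearranging supply gives qs = 2p - 174. Setting quantity demanded equal to quantity supplied, 826 - 2p = 2p - 174, gives p* = 250 and q* = 326.
The floor of 291 is above the equilibrium price 250, so it binds.
At p = 291: qd = 826 - 2·291 = 244 and qs = 2·291 - 174 = 408.
Quantity traded falls to 244. At q = 244 the demand price is (826 - 244)/2 = 291 and the supply price is (174 + 244)/2 = 209.
Deadweight loss = ½ · (291 - 209) · (326 - 244) = ½ · 82 · 82 = 3362.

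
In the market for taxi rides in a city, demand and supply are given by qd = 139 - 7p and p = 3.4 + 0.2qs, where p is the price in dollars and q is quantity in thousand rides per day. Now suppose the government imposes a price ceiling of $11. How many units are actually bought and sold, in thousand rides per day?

Rearranging supply gives qs = 5p - 17. Without the control the market clears where 139 - 7p = 5p - 17, i.e. p* = 13 and q* = 48.
Since 11 < 13, the ceiling is binding.
At p = 11: qd = 139 - 7·11 = 62 and qs = 5·11 - 17 = 38.
The quantity actually transacted is the short side, supply: 38.

38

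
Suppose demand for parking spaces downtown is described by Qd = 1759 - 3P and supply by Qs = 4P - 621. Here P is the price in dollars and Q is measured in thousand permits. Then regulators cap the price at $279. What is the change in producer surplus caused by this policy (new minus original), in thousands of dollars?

In a free market, 1759 - 3P = 4P - 621 gives the equilibrium P* = 340, Q* = 739.
Since 279 < 340, the ceiling is binding.
At P = 279: Qd = 1759 - 3·279 = 922 and Qs = 4·279 - 621 = 495.
Producer surplus without the control is ½ · (340 - 155.25) · 739 = 68265.125.
With the ceiling, producers sell 495 units at 279, so PS = ½ · (279 - 155.25) · 495 = 30628.125.
Change in producer surplus = 30628.125 - 68265.125 = -37637.

-37637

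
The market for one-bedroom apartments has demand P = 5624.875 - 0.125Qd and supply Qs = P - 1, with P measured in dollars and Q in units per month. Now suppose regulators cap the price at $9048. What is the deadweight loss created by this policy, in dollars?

Rearranging demand gives Qd = 44999 - 8P. Equilibrium: 44999 - 8P = P - 1, so 45000 = 9P and P* = 5000, Q* = 4999.
Since 9048 is above P* = 5000, the ceiling does not bind and the free-market outcome prevails.
Since the control does not bind, no trades are prevented and deadweight loss is zero.

0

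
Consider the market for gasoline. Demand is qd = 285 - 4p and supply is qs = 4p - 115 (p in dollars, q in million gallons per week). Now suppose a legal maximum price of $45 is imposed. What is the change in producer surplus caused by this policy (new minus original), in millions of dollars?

Equilibrium: 285 - 4p = 4p - 115, so 400 = 8p and p* = 50, q* = 85.
Since 45 < 50, the ceiling is binding.
At p = 45: qd = 285 - 4·45 = 105 and qs = 4·45 - 115 = 65.
Producer surplus without the control is ½ · (50 - 28.75) · 85 = 903.125.
With the ceiling, producers sell 65 units at 45, so PS = ½ · (45 - 28.75) · 65 = 528.125.
Change in producer surplus = 528.125 - 903.125 = -375.

-375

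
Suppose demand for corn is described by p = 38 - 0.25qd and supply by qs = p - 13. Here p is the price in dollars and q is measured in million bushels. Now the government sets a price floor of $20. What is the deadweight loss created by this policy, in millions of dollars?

Rearranging demand gives qd = 152 - 4p. Without the control the market clears where 152 - 4p = p - 13, i.e. p* = 33 and q* = 20.
Since 20 is below p* = 33, the floor does not bind and the free-market outcome prevails.
Since the control does not bind, no trades are prevented and deadweight loss is zero.

0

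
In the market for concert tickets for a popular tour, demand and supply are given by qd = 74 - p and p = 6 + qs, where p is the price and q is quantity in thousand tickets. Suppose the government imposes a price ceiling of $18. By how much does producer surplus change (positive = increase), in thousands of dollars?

Rearranging supply gives qs = p - 6. Equilibrium: 74 - p = p - 6, so 80 = 2p and p* = 40, q* = 34.
Because the ceiling (18) lies below the market-clearing price, it is binding.
At p = 18: qd = 74 - 18 = 56 and qs = 18 - 6 = 12.
Producer surplus without the control is ½ · (40 - 6) · 34 = 578.
With the ceiling, producers sell 12 units at 18, so PS = ½ · (18 - 6) · 12 = 72.
Change in producer surplus = 72 - 578 = -506.

-506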